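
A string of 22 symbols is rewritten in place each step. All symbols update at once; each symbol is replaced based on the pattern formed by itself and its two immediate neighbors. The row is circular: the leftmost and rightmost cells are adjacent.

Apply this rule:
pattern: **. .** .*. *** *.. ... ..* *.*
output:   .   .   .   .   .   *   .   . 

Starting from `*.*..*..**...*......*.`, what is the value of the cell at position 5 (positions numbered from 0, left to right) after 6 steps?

step 1: ...........*...****...
step 2: **********...*......**
step 3: ...........*...****...  (repeats step 1; period 2)
step 6: **********...*......**
position 5 holds *

*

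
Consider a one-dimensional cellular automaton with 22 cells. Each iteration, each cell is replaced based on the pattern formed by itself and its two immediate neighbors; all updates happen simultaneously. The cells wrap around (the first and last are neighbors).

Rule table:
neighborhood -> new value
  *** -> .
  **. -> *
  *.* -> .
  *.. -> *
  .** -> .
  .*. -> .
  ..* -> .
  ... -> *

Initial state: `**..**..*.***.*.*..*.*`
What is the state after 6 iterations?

..*****..***..****..**

.**..**.....*....*....
..**..*****..***..****
*..**.....**...**....*
**..*****..***..****..
.**.....**...**....**.
..*****..***..****..**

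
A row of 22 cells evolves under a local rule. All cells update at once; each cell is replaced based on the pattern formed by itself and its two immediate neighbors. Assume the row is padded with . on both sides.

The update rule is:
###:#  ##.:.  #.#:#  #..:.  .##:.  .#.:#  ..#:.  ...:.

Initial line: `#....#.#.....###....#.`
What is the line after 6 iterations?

#.....#.......#.....#.

#....###......#.....#.
#.....#.......#.....#.
#.....#.......#.....#.  (fixed point — unchanged through iteration 6)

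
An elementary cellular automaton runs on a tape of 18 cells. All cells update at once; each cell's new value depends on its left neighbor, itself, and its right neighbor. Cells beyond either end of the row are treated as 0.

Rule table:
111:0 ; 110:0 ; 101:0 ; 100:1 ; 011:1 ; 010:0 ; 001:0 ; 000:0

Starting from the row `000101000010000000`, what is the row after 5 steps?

000000100001000000
000000010000100000
000000001000010000
000000000100001000
000000000010000100

000000000010000100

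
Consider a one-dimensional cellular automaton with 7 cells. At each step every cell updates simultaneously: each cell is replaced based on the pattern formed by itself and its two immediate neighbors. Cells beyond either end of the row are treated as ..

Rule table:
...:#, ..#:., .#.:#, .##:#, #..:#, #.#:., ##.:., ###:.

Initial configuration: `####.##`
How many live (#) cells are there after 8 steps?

#....#.
####.##  (repeats step 0; period 2)
step 8: ####.##
count of #: 6

6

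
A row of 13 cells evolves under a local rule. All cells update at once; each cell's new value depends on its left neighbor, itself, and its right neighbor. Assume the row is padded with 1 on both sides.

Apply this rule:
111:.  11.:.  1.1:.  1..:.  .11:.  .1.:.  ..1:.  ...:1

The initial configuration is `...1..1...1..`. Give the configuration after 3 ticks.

.1......1....
...1111...11.
.1......1....

.1......1....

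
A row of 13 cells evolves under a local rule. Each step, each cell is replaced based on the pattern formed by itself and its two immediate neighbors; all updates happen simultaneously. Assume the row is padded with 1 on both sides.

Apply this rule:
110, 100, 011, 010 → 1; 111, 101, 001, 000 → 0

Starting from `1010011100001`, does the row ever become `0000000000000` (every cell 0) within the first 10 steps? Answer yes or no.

step 1: 1011010110001
step 2: 1011010111001
step 3: 1011010101101
step 4: 1011010101101  (fixed point — unchanged through step 10)
step 10 is 1011010101101, still not uniform 0

no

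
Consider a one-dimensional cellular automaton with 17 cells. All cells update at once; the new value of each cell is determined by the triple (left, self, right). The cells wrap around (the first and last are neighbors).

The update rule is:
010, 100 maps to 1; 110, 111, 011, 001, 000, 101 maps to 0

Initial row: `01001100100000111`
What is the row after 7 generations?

01100010110000000
00010010001000000
00011011001100000
00000000100010000
00000000110011000
00000000001000100
00000000001100110

00000000001100110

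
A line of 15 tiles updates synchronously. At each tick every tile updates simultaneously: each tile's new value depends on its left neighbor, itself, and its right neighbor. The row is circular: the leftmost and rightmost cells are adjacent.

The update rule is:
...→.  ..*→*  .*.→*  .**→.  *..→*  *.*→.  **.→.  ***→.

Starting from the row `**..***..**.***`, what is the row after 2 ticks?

.*..*.*..*.....

..**...**......
.*..*.*..*.....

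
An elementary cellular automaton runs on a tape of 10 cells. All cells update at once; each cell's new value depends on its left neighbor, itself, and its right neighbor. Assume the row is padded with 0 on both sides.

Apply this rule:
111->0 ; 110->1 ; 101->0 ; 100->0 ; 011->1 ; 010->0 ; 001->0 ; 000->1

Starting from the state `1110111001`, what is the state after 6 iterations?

1010101000
0000000011
1111111011
1000001011
0011100011
1010101011

1010101011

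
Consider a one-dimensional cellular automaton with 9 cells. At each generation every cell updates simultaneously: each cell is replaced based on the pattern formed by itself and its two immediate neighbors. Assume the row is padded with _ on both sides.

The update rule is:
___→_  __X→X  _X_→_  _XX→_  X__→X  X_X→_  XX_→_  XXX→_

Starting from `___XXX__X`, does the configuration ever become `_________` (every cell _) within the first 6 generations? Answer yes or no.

no

__X___XX_
_X_X_X__X
X_____XX_
_X___X__X
X_X_X_XX_
________X
generation 6 is ________X, still not uniform _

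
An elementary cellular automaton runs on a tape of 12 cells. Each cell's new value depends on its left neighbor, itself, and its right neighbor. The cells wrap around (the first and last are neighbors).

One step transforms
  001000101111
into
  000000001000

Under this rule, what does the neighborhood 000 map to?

At position 4 the neighborhood is 000; the next row has 0 there.

0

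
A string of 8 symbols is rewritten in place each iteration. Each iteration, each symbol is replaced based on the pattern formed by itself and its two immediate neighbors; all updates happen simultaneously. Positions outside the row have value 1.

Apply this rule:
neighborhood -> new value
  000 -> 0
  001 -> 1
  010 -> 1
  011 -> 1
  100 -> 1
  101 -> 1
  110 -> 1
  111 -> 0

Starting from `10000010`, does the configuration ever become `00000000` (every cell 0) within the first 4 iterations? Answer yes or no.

yes

11000111
01101100
11111111
00000000
all cells are 0 at iteration 4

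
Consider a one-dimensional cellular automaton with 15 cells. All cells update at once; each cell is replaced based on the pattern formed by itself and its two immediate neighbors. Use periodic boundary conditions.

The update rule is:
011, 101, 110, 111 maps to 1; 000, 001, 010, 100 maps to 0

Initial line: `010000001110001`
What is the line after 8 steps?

000000001110000

step 1: 100000001110000
step 2: 000000001110000
step 3: 000000001110000  (fixed point — unchanged through step 8)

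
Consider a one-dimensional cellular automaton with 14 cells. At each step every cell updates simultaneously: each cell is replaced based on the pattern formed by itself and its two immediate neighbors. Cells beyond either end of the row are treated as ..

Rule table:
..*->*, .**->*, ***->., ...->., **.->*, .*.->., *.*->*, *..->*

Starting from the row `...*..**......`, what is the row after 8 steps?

*.**********.*

step 1: ..*.*****.....
step 2: .*.**...**....
step 3: *.****.****...
step 4: .**..***..**..
step 5: ******.******.
step 6: *....***....**
step 7: .*..**.**..***
step 8: *.**********.*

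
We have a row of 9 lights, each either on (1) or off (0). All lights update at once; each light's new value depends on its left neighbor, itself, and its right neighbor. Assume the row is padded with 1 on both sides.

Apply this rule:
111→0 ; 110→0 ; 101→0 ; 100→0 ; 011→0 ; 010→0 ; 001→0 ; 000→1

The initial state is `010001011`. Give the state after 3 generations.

000100000

000100000
010001110
000100000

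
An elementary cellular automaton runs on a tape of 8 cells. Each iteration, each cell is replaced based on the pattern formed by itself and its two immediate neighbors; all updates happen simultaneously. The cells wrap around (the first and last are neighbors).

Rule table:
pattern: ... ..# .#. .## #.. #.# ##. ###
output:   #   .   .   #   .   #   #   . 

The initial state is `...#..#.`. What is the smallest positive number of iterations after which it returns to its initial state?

iteration 1: ##......
iteration 2: ##.####.
iteration 3: ####..##
iteration 4: ...#..#.

4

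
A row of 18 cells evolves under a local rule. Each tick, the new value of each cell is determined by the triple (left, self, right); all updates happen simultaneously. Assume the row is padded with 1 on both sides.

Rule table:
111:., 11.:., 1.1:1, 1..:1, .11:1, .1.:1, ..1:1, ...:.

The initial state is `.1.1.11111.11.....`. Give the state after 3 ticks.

111111....11.1...1
......1..11.111.11
1....11111.11..11.

1....11111.11..11.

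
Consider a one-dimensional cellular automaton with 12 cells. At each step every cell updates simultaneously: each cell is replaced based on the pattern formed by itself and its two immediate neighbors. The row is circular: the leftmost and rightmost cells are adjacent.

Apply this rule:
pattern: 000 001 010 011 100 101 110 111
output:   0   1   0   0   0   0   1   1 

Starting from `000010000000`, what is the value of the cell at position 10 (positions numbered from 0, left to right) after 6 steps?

1

000100000000
001000000000
010000000000
100000000000
000000000001
000000000010
position 10 holds 1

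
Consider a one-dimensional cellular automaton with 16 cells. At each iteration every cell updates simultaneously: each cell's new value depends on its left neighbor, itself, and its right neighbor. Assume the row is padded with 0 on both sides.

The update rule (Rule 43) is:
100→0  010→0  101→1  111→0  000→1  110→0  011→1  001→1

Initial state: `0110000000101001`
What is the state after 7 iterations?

1100111111010010
1001100000100100
0011001111001001
1110011000010010
1000110011100100
0011100110001001
1110001100110010

1110001100110010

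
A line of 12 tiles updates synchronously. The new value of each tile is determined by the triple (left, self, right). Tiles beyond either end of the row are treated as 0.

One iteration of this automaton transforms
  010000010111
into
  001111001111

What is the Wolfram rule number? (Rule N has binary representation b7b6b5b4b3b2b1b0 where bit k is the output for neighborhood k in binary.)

249

position 10: 111 → 1  (bit 7 = 1)
position 11: 110 → 1  (bit 6 = 1)
position 8: 101 → 1  (bit 5 = 1)
position 2: 100 → 1  (bit 4 = 1)
position 9: 011 → 1  (bit 3 = 1)
position 1: 010 → 0  (bit 2 = 0)
position 0: 001 → 0  (bit 1 = 0)
position 3: 000 → 1  (bit 0 = 1)
bits b7..b0 = 11111001 = 249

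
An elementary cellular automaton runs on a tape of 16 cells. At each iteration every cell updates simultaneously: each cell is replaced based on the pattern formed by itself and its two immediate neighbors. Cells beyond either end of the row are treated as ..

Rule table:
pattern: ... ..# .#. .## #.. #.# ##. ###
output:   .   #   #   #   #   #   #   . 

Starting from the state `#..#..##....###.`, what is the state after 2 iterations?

#########..##.##
#.......########

#.......########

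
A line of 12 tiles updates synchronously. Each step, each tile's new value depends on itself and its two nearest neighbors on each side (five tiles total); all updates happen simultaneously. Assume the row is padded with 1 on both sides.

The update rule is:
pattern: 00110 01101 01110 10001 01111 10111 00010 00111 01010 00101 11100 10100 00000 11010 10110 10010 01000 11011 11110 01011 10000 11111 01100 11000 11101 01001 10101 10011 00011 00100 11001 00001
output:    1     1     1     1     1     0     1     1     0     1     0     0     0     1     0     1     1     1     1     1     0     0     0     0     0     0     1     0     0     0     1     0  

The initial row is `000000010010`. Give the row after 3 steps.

000010110111

000000100111
000001000110
000010110111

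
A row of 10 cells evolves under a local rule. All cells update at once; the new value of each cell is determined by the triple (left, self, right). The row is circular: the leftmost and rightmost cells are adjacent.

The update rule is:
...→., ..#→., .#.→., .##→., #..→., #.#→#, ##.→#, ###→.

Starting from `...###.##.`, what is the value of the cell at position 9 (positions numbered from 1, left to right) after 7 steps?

step 1: .....##.#.
step 2: ......##..
step 3: .......#..
step 4: ..........
step 5: ..........  (fixed point — unchanged through step 7)
position 9 holds .

.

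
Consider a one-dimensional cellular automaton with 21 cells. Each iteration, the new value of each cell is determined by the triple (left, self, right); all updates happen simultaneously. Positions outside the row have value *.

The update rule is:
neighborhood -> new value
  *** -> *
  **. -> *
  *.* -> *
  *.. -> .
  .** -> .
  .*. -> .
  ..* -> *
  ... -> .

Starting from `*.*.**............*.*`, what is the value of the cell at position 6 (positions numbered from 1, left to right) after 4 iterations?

**.*.*...........*.*.
***.*...........*.*.*
****...........*.*.*.
****..........*.*.*.*
position 6 holds .

.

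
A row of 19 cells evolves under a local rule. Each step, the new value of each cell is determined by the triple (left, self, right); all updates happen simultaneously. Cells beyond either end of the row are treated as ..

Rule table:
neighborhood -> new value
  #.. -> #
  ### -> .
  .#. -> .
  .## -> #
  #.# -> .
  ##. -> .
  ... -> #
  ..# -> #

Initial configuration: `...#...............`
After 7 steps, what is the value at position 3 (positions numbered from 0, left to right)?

#

###.###############
#...#..............
.###.##############
##...#.............
#.###.#############
..#...#............
##.###.############
position 3 holds #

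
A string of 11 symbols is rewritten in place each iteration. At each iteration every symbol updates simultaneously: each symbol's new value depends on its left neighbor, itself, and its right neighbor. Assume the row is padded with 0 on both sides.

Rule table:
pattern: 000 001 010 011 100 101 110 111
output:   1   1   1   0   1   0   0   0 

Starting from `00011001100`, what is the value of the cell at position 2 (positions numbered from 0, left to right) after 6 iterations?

iteration 1: 11100110011
iteration 2: 00011001100  (repeats iteration 0; period 2)
iteration 6: 00011001100
position 2 holds 0

0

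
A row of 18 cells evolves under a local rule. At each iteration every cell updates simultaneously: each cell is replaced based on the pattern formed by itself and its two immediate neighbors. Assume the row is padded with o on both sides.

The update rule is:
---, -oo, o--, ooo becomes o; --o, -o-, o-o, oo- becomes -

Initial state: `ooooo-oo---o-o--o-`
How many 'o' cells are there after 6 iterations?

11

oooo--o-oo----o---
ooo-o---o-ooo--oo-
oo---oo---oo-o-o--
o-oo-o-oo-o-----o-
--o----o---oooo---
o--ooo--oo-ooo-oo-
count of o: 11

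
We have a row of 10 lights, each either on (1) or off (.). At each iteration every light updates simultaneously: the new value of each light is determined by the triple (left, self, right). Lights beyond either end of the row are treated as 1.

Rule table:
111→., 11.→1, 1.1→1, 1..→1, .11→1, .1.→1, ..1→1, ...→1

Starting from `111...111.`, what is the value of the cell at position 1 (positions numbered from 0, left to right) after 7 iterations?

..11111.11
111...111.  (repeats iteration 0; period 2)
iteration 7: ..11111.11
position 1 holds .

.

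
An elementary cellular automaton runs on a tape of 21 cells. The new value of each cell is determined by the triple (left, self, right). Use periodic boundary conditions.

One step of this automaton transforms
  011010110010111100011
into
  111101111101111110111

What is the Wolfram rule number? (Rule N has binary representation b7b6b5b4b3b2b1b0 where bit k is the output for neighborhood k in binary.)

position 13: 111 → 1  (bit 7 = 1)
position 2: 110 → 1  (bit 6 = 1)
position 0: 101 → 1  (bit 5 = 1)
position 8: 100 → 1  (bit 4 = 1)
position 1: 011 → 1  (bit 3 = 1)
position 4: 010 → 0  (bit 2 = 0)
position 9: 001 → 1  (bit 1 = 1)
position 17: 000 → 0  (bit 0 = 0)
bits b7..b0 = 11111010 = 250

250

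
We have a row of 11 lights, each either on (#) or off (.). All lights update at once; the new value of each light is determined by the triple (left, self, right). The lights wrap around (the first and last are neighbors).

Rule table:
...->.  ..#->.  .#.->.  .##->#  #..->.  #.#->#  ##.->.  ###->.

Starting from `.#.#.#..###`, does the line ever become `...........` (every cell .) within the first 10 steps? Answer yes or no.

#.#.#...#..
.#.#.......
..#........
...........
all cells are . at step 4

yes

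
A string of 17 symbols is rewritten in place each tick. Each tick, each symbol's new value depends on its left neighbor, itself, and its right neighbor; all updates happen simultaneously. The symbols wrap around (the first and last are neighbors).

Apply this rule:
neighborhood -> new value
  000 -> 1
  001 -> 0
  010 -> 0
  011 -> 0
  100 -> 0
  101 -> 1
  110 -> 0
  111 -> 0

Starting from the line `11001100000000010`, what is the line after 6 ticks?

01111100000000000

00000001111111001
01111100000000000
00000001111111111
01111100000000000  (repeats tick 2; period 2)
tick 6: 01111100000000000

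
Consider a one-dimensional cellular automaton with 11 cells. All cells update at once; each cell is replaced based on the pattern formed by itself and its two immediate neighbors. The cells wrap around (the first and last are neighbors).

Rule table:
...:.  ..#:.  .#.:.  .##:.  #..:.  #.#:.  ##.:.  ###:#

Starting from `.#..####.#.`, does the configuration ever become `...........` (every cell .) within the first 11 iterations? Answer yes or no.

.....##....
...........
all cells are . at iteration 2

yes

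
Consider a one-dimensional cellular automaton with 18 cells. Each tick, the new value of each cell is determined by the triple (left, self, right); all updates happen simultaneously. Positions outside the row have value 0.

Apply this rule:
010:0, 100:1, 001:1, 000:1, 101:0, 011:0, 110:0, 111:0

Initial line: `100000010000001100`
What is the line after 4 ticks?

011111101111110011
100000000000001100
011111111111110011
100000000000001100

100000000000001100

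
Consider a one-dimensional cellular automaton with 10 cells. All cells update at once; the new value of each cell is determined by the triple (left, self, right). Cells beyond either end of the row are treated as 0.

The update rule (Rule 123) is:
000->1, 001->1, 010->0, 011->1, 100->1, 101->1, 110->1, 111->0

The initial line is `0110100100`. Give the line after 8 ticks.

1101111110

tick 1: 1111011011
tick 2: 1001111111
tick 3: 0111000001
tick 4: 1101111110
tick 5: 1111000011
tick 6: 1001111111  (repeats tick 2; period 4)
tick 8: 1101111110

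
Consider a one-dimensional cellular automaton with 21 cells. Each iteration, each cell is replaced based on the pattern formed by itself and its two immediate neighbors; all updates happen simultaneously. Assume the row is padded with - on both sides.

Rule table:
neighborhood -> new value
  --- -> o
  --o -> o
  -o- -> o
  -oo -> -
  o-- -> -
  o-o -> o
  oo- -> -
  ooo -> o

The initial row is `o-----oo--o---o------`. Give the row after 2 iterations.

o-oooo---oo-ooo-ooooo
oo-oo--oo--o-o-o-ooo-

oo-oo--oo--o-o-o-ooo-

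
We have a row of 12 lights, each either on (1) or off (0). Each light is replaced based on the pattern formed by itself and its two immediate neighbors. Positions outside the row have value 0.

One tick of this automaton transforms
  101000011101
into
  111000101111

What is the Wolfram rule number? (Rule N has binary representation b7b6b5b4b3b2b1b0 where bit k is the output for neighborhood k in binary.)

230

position 8: 111 → 1  (bit 7 = 1)
position 9: 110 → 1  (bit 6 = 1)
position 1: 101 → 1  (bit 5 = 1)
position 3: 100 → 0  (bit 4 = 0)
position 7: 011 → 0  (bit 3 = 0)
position 0: 010 → 1  (bit 2 = 1)
position 6: 001 → 1  (bit 1 = 1)
position 4: 000 → 0  (bit 0 = 0)
bits b7..b0 = 11100110 = 230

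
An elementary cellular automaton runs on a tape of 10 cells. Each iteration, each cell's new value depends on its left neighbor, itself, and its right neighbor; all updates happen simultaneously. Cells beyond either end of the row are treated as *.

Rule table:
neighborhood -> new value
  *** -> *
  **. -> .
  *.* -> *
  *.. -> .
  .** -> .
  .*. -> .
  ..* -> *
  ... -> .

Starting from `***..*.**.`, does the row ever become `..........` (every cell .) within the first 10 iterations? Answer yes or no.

**..*.*..*
*..*.*..*.
..*.*..*.*
.*.*..*.*.
*.*..*.*.*
.*..*.*.*.
*..*.*.*.*
..*.*.*.*.
.*.*.*.*.*
*.*.*.*.*.
iteration 10 is *.*.*.*.*., still not uniform .

no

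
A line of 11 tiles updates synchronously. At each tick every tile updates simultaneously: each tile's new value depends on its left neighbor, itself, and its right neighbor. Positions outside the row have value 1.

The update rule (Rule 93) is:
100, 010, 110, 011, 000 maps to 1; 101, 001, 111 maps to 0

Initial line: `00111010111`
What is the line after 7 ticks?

10101010100
10101010110
10101010110  (fixed point — unchanged through tick 7)

10101010110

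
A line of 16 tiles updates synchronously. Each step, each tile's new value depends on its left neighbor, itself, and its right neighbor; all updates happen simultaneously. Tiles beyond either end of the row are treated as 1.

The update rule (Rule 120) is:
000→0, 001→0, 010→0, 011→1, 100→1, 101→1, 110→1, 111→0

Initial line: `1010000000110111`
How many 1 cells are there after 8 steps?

11

step 1: 1101000000111100
step 2: 0110100000100110
step 3: 1111010000010111
step 4: 0001101000001100
step 5: 1001110100001110
step 6: 1101011010001011
step 7: 0110111101000110
step 8: 1111100110100111
count of 1: 11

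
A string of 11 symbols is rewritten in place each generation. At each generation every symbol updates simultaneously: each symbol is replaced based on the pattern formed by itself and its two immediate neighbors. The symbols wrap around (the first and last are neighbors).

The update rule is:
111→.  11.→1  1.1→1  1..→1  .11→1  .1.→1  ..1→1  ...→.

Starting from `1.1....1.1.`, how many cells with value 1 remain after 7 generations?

1111..11111
...1111....
..11..11...
.11111111..
11......11.
111....1111
..11..11...
count of 1: 4

4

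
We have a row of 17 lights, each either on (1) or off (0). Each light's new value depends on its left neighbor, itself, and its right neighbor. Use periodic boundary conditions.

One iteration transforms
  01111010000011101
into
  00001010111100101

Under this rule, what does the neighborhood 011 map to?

At position 1 the neighborhood is 011; the next row has 0 there.

0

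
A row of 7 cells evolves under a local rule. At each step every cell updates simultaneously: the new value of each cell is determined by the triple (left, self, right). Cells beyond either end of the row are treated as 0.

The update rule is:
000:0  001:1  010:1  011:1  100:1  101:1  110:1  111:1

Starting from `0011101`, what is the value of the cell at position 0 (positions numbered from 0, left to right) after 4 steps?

0111111
1111111
1111111  (fixed point — unchanged through step 4)
position 0 holds 1

1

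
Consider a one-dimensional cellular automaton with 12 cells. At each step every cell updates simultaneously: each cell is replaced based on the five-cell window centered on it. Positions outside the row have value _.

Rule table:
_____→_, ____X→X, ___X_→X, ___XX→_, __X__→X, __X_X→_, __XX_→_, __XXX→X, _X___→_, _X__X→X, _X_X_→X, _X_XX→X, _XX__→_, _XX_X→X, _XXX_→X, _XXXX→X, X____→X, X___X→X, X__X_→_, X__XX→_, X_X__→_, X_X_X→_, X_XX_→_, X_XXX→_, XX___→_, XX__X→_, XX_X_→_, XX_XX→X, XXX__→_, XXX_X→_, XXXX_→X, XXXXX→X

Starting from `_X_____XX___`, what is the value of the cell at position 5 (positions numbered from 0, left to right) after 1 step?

X

XX_X_X____X_
position 5 holds X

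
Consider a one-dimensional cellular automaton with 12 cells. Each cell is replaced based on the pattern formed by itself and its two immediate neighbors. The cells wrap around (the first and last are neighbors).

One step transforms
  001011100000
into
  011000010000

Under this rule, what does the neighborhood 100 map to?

At position 7 the neighborhood is 100; the next row has 1 there.

1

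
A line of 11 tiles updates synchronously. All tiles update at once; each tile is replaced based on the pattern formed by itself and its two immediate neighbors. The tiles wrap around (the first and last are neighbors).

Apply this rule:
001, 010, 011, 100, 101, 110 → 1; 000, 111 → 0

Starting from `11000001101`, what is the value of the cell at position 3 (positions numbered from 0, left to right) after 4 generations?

1

01100011111
11110110001
00011111011
10110001111
position 3 holds 1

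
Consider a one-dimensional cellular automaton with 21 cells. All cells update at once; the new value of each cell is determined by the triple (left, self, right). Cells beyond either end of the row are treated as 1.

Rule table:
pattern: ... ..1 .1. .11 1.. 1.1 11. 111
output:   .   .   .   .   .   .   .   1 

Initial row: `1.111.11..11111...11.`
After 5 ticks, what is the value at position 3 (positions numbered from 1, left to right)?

tick 1: ...1.......111.......
tick 2: ............1........
tick 3: .....................
tick 4: .....................  (fixed point — unchanged through tick 5)
position 3 holds .

.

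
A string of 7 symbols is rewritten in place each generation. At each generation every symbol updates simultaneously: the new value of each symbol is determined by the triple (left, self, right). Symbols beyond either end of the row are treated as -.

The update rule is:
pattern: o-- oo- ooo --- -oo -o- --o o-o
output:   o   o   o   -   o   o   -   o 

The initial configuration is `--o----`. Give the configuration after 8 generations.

generation 1: --oo---
generation 2: --ooo--
generation 3: --oooo-
generation 4: --ooooo
generation 5: --ooooo  (fixed point — unchanged through generation 8)

--ooooo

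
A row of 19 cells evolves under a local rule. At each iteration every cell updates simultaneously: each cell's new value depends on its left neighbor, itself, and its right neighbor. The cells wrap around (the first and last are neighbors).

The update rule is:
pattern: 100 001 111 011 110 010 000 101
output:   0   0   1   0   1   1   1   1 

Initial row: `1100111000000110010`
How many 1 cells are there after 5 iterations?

0100011011110010011
1101001101110010001
1111000110110010100
0111010011010011100
0011110001110001101
count of 1: 10

10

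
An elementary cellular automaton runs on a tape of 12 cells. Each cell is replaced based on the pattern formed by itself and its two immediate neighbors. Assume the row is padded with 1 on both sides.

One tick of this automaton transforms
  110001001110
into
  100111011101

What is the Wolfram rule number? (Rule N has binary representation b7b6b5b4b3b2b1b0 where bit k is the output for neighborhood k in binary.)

175

position 0: 111 → 1  (bit 7 = 1)
position 1: 110 → 0  (bit 6 = 0)
position 11: 101 → 1  (bit 5 = 1)
position 2: 100 → 0  (bit 4 = 0)
position 8: 011 → 1  (bit 3 = 1)
position 5: 010 → 1  (bit 2 = 1)
position 4: 001 → 1  (bit 1 = 1)
position 3: 000 → 1  (bit 0 = 1)
bits b7..b0 = 10101111 = 175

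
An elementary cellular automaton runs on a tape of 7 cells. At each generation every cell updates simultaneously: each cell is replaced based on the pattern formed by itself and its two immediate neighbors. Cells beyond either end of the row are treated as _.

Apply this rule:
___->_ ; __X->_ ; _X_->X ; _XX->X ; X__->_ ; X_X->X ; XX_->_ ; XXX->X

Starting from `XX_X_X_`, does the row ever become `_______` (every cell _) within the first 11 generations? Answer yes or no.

no

X_XXXX_
XXXXX__
XXXX___
XXX____
XX_____
X______
X______  (fixed point — unchanged through generation 11)
generation 11 is X______, still not uniform _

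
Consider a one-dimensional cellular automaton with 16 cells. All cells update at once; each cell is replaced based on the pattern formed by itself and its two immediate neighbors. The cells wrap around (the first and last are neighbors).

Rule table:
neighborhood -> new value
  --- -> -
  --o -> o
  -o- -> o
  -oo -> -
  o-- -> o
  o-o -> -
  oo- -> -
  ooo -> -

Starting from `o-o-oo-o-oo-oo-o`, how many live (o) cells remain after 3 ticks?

tick 1: --o----o--------
tick 2: -ooo--ooo-------
tick 3: o---oo---o------
count of o: 4

4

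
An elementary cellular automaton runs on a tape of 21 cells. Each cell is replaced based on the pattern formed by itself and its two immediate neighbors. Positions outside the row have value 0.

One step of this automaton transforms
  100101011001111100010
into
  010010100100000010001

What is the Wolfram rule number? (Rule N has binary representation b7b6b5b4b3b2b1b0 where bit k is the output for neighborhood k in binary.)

48

position 12: 111 → 0  (bit 7 = 0)
position 8: 110 → 0  (bit 6 = 0)
position 4: 101 → 1  (bit 5 = 1)
position 1: 100 → 1  (bit 4 = 1)
position 7: 011 → 0  (bit 3 = 0)
position 0: 010 → 0  (bit 2 = 0)
position 2: 001 → 0  (bit 1 = 0)
position 17: 000 → 0  (bit 0 = 0)
bits b7..b0 = 00110000 = 48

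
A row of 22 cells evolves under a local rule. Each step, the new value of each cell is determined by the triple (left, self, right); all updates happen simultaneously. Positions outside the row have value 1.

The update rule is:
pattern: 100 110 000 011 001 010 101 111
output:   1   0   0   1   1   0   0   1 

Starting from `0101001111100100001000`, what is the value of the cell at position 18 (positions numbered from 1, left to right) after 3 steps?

step 1: 0000111111011010010101
step 2: 1001111110010001100001
step 3: 0111111101101011010011
position 18 holds 1

1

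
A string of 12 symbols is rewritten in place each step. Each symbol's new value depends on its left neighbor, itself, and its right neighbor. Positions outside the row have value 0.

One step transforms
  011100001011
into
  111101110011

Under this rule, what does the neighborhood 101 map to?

At position 9 the neighborhood is 101; the next row has 0 there.

0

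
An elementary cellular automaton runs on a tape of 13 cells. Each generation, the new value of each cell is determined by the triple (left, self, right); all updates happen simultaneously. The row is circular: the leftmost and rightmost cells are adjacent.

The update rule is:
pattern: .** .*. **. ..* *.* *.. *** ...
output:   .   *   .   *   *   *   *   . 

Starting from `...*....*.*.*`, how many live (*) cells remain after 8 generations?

9

*.***..******
.*.*.**.*****
*****..*.***.
.***.****.*.*
*.*.*.**.****
.*****..*.***
*.***.****.*.
**.*.*.**.***
count of *: 9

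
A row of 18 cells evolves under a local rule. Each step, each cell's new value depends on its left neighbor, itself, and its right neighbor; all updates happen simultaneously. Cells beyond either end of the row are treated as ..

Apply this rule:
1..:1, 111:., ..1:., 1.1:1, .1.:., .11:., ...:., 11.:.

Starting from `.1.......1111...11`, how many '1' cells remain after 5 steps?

2

..1..........1....
...1..........1...
....1..........1..
.....1..........1.
......1..........1
count of 1: 2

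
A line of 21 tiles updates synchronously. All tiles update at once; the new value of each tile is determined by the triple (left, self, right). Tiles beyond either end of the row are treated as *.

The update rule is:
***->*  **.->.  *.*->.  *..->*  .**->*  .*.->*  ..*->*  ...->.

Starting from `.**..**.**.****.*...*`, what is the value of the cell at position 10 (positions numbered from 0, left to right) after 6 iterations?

.*.***..*..***..**.**
.*.**.*******.***..**
.*.*..******..**.****
.*.********.***..****
.*.*******..**.******
.*.******.***..******
position 10 holds *

*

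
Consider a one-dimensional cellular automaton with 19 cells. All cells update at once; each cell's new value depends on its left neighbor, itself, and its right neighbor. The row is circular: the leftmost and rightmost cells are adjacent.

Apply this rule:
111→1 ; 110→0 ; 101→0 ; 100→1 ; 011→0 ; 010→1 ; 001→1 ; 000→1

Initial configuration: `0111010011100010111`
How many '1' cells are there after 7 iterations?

0010011101011110010
1111101001001101111
1111001111110000111
1110110111101111011
1100000011000110001
1011111100111001110
1001111011010110100
count of 1: 11

11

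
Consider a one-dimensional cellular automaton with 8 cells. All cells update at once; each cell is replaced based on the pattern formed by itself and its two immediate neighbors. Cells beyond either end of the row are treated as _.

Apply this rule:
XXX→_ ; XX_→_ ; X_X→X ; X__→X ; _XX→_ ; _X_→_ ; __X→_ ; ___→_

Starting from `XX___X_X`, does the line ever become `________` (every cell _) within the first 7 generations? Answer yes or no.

__X___X_
___X___X
____X___
_____X__
______X_
_______X
________
all cells are _ at generation 7

yes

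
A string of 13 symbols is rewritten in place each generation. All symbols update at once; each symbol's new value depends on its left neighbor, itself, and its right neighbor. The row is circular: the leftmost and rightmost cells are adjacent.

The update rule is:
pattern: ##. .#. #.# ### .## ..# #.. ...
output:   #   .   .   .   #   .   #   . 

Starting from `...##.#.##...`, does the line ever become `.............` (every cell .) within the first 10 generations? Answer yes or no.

...##...###..
...###..#.##.
...#.##...###
#....###..#.#
##...#.##...#
.##....###..#
.###...#.##..
.#.##....###.
...###...#.##
#..#.##....##
generation 10 is #..#.##....##, still not uniform .

no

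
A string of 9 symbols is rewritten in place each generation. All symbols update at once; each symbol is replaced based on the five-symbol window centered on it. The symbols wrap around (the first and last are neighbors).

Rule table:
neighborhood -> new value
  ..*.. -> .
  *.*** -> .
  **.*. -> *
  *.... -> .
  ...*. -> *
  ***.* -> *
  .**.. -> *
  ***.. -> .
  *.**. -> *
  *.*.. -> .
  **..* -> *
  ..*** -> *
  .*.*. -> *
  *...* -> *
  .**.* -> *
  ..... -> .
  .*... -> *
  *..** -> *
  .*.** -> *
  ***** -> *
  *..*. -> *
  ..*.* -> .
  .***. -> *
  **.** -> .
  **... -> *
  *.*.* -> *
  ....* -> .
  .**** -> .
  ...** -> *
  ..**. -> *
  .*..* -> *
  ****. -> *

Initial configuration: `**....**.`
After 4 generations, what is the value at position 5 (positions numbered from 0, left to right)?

generation 1: ***..***.
generation 2: .*.*****.
generation 3: *.*..**.*
generation 4: **.****.*
position 5 holds *

*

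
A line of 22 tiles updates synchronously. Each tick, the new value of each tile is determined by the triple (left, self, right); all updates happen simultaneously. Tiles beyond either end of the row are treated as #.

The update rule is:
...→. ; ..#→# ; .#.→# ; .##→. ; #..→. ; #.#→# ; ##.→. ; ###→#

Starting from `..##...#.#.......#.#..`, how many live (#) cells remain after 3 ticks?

tick 1: .#....####......####.#
tick 2: ##...#.##......#.##.#.
tick 3: #...###.......###..###
count of #: 10

10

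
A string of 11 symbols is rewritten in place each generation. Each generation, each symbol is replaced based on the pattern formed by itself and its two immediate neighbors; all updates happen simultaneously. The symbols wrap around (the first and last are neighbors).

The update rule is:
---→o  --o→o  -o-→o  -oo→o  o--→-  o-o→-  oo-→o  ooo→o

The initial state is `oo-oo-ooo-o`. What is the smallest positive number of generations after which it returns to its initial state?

1

oo-oo-ooo-o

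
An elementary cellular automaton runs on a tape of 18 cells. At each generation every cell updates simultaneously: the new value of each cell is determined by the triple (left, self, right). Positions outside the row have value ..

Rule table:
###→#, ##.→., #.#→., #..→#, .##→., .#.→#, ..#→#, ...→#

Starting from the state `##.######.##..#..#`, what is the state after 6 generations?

.#...##.....#..##.

....####....######
####.##.####.####.
.##......##...##.#
#..######..###...#
###.####.##.#.####
.#...##.....#..##.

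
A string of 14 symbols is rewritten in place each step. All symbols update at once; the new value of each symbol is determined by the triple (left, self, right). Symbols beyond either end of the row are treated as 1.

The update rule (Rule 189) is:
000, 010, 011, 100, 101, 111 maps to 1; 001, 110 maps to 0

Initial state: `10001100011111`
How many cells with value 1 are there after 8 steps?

13

step 1: 01101011011111
step 2: 11011110111111
step 3: 10111101111111
step 4: 01111011111111
step 5: 11110111111111
step 6: 11101111111111
step 7: 11011111111111
step 8: 10111111111111
count of 1: 13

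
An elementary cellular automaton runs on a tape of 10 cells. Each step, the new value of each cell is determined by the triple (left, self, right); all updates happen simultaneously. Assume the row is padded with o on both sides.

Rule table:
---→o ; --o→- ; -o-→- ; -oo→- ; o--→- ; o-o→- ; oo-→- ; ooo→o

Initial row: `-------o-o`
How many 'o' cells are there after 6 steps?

1

-ooooo----
--ooo--oo-
---o------
-o---oooo-
---o--oo--
-o--------
count of o: 1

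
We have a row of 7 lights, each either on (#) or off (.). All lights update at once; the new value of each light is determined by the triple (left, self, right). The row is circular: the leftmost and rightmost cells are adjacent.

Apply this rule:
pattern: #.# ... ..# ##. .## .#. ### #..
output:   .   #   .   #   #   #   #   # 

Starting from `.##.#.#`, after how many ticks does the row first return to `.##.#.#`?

1

.##.#.#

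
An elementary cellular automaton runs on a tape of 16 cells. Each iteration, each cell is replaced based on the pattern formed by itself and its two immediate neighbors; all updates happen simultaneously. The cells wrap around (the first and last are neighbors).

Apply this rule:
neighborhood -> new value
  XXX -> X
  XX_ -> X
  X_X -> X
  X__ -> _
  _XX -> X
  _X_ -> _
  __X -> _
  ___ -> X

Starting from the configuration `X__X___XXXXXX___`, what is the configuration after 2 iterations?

iteration 1: _____X_XXXXXX_X_
iteration 2: XXXX__XXXXXXXX__

XXXX__XXXXXXXX__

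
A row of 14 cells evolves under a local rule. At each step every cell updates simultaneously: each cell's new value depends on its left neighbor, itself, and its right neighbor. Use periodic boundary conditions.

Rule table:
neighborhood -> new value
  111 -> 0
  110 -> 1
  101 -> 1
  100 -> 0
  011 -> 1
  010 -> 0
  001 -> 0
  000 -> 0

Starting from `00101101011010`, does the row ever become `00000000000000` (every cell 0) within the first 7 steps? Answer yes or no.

yes

step 1: 00011110111100
step 2: 00010011100100
step 3: 00000010100000
step 4: 00000001000000
step 5: 00000000000000
all cells are 0 at step 5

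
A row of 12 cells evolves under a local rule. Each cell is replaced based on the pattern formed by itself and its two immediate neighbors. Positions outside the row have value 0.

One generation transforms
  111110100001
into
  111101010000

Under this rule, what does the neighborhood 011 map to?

1

At position 0 the neighborhood is 011; the next row has 1 there.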